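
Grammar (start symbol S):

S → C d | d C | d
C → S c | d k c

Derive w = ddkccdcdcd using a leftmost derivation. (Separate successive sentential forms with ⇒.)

S ⇒ Cd   [S → C d]
Cd ⇒ Scd   [C → S c]
Scd ⇒ Cdcd   [S → C d]
Cdcd ⇒ Scdcd   [C → S c]
Scdcd ⇒ Cdcdcd   [S → C d]
Cdcdcd ⇒ Scdcdcd   [C → S c]
Scdcdcd ⇒ dCcdcdcd   [S → d C]
dCcdcdcd ⇒ ddkccdcdcd   [C → d k c]

S⇒Cd⇒Scd⇒Cdcd⇒Scdcd⇒Cdcdcd⇒Scdcdcd⇒dCcdcdcd⇒ddkccdcdcd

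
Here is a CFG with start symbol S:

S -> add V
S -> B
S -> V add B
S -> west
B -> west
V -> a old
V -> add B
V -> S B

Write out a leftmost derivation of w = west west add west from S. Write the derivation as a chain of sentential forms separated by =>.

S => V add B   [S -> V add B]
V add B => S B add B   [V -> S B]
S B add B => B B add B   [S -> B]
B B add B => west B add B   [B -> west]
west B add B => west west add B   [B -> west]
west west add B => west west add west   [B -> west]

S => V add B => S B add B => B B add B => west B add B => west west add B => west west add west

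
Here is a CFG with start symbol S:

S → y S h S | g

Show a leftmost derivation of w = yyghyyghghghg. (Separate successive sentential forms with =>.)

S => yShS   [S → y S h S]
yShS => yyShShS   [S → y S h S]
yyShShS => yyghShS   [S → g]
yyghShS => yyghyShShS   [S → y S h S]
yyghyShShS => yyghyyShShShS   [S → y S h S]
yyghyyShShShS => yyghyyghShShS   [S → g]
yyghyyghShShS => yyghyyghghShS   [S → g]
yyghyyghghShS => yyghyyghghghS   [S → g]
yyghyyghghghS => yyghyyghghghg   [S → g]

S=>yShS=>yyShShS=>yyghShS=>yyghyShShS=>yyghyyShShShS=>yyghyyghShShS=>yyghyyghghShS=>yyghyyghghghS=>yyghyyghghghg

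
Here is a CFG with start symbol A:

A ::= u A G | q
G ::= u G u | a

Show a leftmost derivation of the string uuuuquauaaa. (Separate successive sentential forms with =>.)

A => uAG   [A ::= u A G]
uAG => uuAGG   [A ::= u A G]
uuAGG => uuuAGGG   [A ::= u A G]
uuuAGGG => uuuuAGGGG   [A ::= u A G]
uuuuAGGGG => uuuuqGGGG   [A ::= q]
uuuuqGGGG => uuuuquGuGGG   [G ::= u G u]
uuuuquGuGGG => uuuuquauGGG   [G ::= a]
uuuuquauGGG => uuuuquauaGG   [G ::= a]
uuuuquauaGG => uuuuquauaaG   [G ::= a]
uuuuquauaaG => uuuuquauaaa   [G ::= a]

A => uAG => uuAGG => uuuAGGG => uuuuAGGGG => uuuuqGGGG => uuuuquGuGGG => uuuuquauGGG => uuuuquauaGG => uuuuquauaaG => uuuuquauaaa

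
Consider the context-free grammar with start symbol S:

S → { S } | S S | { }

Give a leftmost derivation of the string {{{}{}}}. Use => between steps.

S=>{S}=>{{S}}=>{{SS}}=>{{{}S}}=>{{{}{}}}

S => {S}   [S → { S }]
{S} => {{S}}   [S → { S }]
{{S}} => {{SS}}   [S → S S]
{{SS}} => {{{}S}}   [S → { }]
{{{}S}} => {{{}{}}}   [S → { }]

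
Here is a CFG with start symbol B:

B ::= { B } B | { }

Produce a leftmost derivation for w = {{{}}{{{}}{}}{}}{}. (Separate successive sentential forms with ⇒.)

B ⇒ {B}B ⇒ {{B}B}B ⇒ {{{}}B}B ⇒ {{{}}{B}B}B ⇒ {{{}}{{B}B}B}B ⇒ {{{}}{{{}}B}B}B ⇒ {{{}}{{{}}{}}B}B ⇒ {{{}}{{{}}{}}{}}B ⇒ {{{}}{{{}}{}}{}}{}

B ⇒ {B}B   [B ::= { B } B]
{B}B ⇒ {{B}B}B   [B ::= { B } B]
{{B}B}B ⇒ {{{}}B}B   [B ::= { }]
{{{}}B}B ⇒ {{{}}{B}B}B   [B ::= { B } B]
{{{}}{B}B}B ⇒ {{{}}{{B}B}B}B   [B ::= { B } B]
{{{}}{{B}B}B}B ⇒ {{{}}{{{}}B}B}B   [B ::= { }]
{{{}}{{{}}B}B}B ⇒ {{{}}{{{}}{}}B}B   [B ::= { }]
{{{}}{{{}}{}}B}B ⇒ {{{}}{{{}}{}}{}}B   [B ::= { }]
{{{}}{{{}}{}}{}}B ⇒ {{{}}{{{}}{}}{}}{}   [B ::= { }]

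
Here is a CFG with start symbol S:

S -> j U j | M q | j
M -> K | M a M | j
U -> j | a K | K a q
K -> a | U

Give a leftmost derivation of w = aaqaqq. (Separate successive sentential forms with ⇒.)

S ⇒ Mq ⇒ Kq ⇒ Uq ⇒ Kaqq ⇒ Uaqq ⇒ Kaqaqq ⇒ aaqaqq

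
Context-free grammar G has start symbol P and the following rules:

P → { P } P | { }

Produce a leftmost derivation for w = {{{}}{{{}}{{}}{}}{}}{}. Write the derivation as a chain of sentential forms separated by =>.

P => {P}P   [P → { P } P]
{P}P => {{P}P}P   [P → { P } P]
{{P}P}P => {{{}}P}P   [P → { }]
{{{}}P}P => {{{}}{P}P}P   [P → { P } P]
{{{}}{P}P}P => {{{}}{{P}P}P}P   [P → { P } P]
{{{}}{{P}P}P}P => {{{}}{{{}}P}P}P   [P → { }]
{{{}}{{{}}P}P}P => {{{}}{{{}}{P}P}P}P   [P → { P } P]
{{{}}{{{}}{P}P}P}P => {{{}}{{{}}{{}}P}P}P   [P → { }]
{{{}}{{{}}{{}}P}P}P => {{{}}{{{}}{{}}{}}P}P   [P → { }]
{{{}}{{{}}{{}}{}}P}P => {{{}}{{{}}{{}}{}}{}}P   [P → { }]
{{{}}{{{}}{{}}{}}{}}P => {{{}}{{{}}{{}}{}}{}}{}   [P → { }]

P => {P}P => {{P}P}P => {{{}}P}P => {{{}}{P}P}P => {{{}}{{P}P}P}P => {{{}}{{{}}P}P}P => {{{}}{{{}}{P}P}P}P => {{{}}{{{}}{{}}P}P}P => {{{}}{{{}}{{}}{}}P}P => {{{}}{{{}}{{}}{}}{}}P => {{{}}{{{}}{{}}{}}{}}{}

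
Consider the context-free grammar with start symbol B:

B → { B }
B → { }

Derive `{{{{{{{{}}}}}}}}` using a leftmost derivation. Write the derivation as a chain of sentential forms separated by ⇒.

B ⇒ {B}   [B → { B }]
{B} ⇒ {{B}}   [B → { B }]
{{B}} ⇒ {{{B}}}   [B → { B }]
{{{B}}} ⇒ {{{{B}}}}   [B → { B }]
{{{{B}}}} ⇒ {{{{{B}}}}}   [B → { B }]
{{{{{B}}}}} ⇒ {{{{{{B}}}}}}   [B → { B }]
{{{{{{B}}}}}} ⇒ {{{{{{{B}}}}}}}   [B → { B }]
{{{{{{{B}}}}}}} ⇒ {{{{{{{{}}}}}}}}   [B → { }]

B ⇒ {B} ⇒ {{B}} ⇒ {{{B}}} ⇒ {{{{B}}}} ⇒ {{{{{B}}}}} ⇒ {{{{{{B}}}}}} ⇒ {{{{{{{B}}}}}}} ⇒ {{{{{{{{}}}}}}}}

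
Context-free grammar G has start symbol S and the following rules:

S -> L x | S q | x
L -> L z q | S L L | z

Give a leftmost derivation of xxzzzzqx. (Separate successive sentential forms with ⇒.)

S ⇒ Lx   [S -> L x]
Lx ⇒ Lzqx   [L -> L z q]
Lzqx ⇒ SLLzqx   [L -> S L L]
SLLzqx ⇒ xLLzqx   [S -> x]
xLLzqx ⇒ xSLLLzqx   [L -> S L L]
xSLLLzqx ⇒ xxLLLzqx   [S -> x]
xxLLLzqx ⇒ xxzLLzqx   [L -> z]
xxzLLzqx ⇒ xxzzLzqx   [L -> z]
xxzzLzqx ⇒ xxzzzzqx   [L -> z]

S ⇒ Lx ⇒ Lzqx ⇒ SLLzqx ⇒ xLLzqx ⇒ xSLLLzqx ⇒ xxLLLzqx ⇒ xxzLLzqx ⇒ xxzzLzqx ⇒ xxzzzzqx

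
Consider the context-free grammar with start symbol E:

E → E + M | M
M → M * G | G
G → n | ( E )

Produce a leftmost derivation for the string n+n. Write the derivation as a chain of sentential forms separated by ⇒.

E ⇒ E+M   [E → E + M]
E+M ⇒ M+M   [E → M]
M+M ⇒ G+M   [M → G]
G+M ⇒ n+M   [G → n]
n+M ⇒ n+G   [M → G]
n+G ⇒ n+n   [G → n]

E⇒E+M⇒M+M⇒G+M⇒n+M⇒n+G⇒n+n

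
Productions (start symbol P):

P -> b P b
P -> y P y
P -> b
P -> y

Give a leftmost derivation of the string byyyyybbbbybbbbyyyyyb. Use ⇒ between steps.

P ⇒ bPb ⇒ byPyb ⇒ byyPyyb ⇒ byyyPyyyb ⇒ byyyyPyyyyb ⇒ byyyyyPyyyyyb ⇒ byyyyybPbyyyyyb ⇒ byyyyybbPbbyyyyyb ⇒ byyyyybbbPbbbyyyyyb ⇒ byyyyybbbbPbbbbyyyyyb ⇒ byyyyybbbbybbbbyyyyyb

P ⇒ bPb   [P -> b P b]
bPb ⇒ byPyb   [P -> y P y]
byPyb ⇒ byyPyyb   [P -> y P y]
byyPyyb ⇒ byyyPyyyb   [P -> y P y]
byyyPyyyb ⇒ byyyyPyyyyb   [P -> y P y]
byyyyPyyyyb ⇒ byyyyyPyyyyyb   [P -> y P y]
byyyyyPyyyyyb ⇒ byyyyybPbyyyyyb   [P -> b P b]
byyyyybPbyyyyyb ⇒ byyyyybbPbbyyyyyb   [P -> b P b]
byyyyybbPbbyyyyyb ⇒ byyyyybbbPbbbyyyyyb   [P -> b P b]
byyyyybbbPbbbyyyyyb ⇒ byyyyybbbbPbbbbyyyyyb   [P -> b P b]
byyyyybbbbPbbbbyyyyyb ⇒ byyyyybbbbybbbbyyyyyb   [P -> y]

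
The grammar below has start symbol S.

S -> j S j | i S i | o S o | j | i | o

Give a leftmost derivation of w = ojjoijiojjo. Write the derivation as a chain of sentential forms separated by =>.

S=>oSo=>ojSjo=>ojjSjjo=>ojjoSojjo=>ojjoiSiojjo=>ojjoijiojjo

S => oSo   [S -> o S o]
oSo => ojSjo   [S -> j S j]
ojSjo => ojjSjjo   [S -> j S j]
ojjSjjo => ojjoSojjo   [S -> o S o]
ojjoSojjo => ojjoiSiojjo   [S -> i S i]
ojjoiSiojjo => ojjoijiojjo   [S -> j]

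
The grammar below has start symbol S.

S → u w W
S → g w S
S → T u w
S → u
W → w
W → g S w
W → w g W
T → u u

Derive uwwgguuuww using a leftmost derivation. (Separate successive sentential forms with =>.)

S=>uwW=>uwwgW=>uwwggSw=>uwwggTuww=>uwwgguuuww

S => uwW   [S → u w W]
uwW => uwwgW   [W → w g W]
uwwgW => uwwggSw   [W → g S w]
uwwggSw => uwwggTuww   [S → T u w]
uwwggTuww => uwwgguuuww   [T → u u]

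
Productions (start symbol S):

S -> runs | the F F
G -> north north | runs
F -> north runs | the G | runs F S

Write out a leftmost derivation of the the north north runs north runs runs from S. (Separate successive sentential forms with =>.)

S => the F F => the the G F => the the north north F => the the north north runs F S => the the north north runs north runs S => the the north north runs north runs runs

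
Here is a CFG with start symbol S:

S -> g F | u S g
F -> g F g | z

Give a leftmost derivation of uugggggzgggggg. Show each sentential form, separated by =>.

S => uSg => uuSgg => uugFgg => uuggFggg => uugggFgggg => uuggggFggggg => uugggggFgggggg => uugggggzgggggg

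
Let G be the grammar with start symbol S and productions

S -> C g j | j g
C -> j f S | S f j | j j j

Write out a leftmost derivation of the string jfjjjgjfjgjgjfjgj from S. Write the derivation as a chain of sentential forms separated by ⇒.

S ⇒ Cgj   [S -> C g j]
Cgj ⇒ Sfjgj   [C -> S f j]
Sfjgj ⇒ Cgjfjgj   [S -> C g j]
Cgjfjgj ⇒ jfSgjfjgj   [C -> j f S]
jfSgjfjgj ⇒ jfCgjgjfjgj   [S -> C g j]
jfCgjgjfjgj ⇒ jfSfjgjgjfjgj   [C -> S f j]
jfSfjgjgjfjgj ⇒ jfCgjfjgjgjfjgj   [S -> C g j]
jfCgjfjgjgjfjgj ⇒ jfjjjgjfjgjgjfjgj   [C -> j j j]

S⇒Cgj⇒Sfjgj⇒Cgjfjgj⇒jfSgjfjgj⇒jfCgjgjfjgj⇒jfSfjgjgjfjgj⇒jfCgjfjgjgjfjgj⇒jfjjjgjfjgjgjfjgj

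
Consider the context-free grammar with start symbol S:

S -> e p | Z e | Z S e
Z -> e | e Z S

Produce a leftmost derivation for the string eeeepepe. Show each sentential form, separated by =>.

S=>Ze=>eZSe=>eeZSSe=>eeeSSe=>eeeepSe=>eeeepepe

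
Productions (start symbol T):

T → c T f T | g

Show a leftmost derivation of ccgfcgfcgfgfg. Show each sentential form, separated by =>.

T => cTfT => ccTfTfT => ccgfTfT => ccgfcTfTfT => ccgfcgfTfT => ccgfcgfcTfTfT => ccgfcgfcgfTfT => ccgfcgfcgfgfT => ccgfcgfcgfgfg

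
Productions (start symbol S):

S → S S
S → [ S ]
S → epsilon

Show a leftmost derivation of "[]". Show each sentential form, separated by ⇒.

S ⇒ SS ⇒ SSS ⇒ [S]SS ⇒ []SS ⇒ []S ⇒ []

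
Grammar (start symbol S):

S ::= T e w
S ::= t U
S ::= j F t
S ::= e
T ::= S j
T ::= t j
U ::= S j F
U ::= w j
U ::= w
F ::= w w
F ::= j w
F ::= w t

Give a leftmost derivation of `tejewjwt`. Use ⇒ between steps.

S⇒tU⇒tSjF⇒tTewjF⇒tSjewjF⇒tejewjF⇒tejewjwt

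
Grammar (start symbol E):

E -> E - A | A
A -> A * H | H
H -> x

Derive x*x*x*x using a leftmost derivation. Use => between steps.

E => A => A*H => A*H*H => A*H*H*H => H*H*H*H => x*H*H*H => x*x*H*H => x*x*x*H => x*x*x*x

E => A   [E -> A]
A => A*H   [A -> A * H]
A*H => A*H*H   [A -> A * H]
A*H*H => A*H*H*H   [A -> A * H]
A*H*H*H => H*H*H*H   [A -> H]
H*H*H*H => x*H*H*H   [H -> x]
x*H*H*H => x*x*H*H   [H -> x]
x*x*H*H => x*x*x*H   [H -> x]
x*x*x*H => x*x*x*x   [H -> x]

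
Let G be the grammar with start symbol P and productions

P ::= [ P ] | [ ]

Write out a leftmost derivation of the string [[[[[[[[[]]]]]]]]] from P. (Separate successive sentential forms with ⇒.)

P ⇒ [P] ⇒ [[P]] ⇒ [[[P]]] ⇒ [[[[P]]]] ⇒ [[[[[P]]]]] ⇒ [[[[[[P]]]]]] ⇒ [[[[[[[P]]]]]]] ⇒ [[[[[[[[P]]]]]]]] ⇒ [[[[[[[[[]]]]]]]]]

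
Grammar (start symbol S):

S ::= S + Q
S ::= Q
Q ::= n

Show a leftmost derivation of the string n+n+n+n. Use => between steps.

S => S+Q   [S ::= S + Q]
S+Q => S+Q+Q   [S ::= S + Q]
S+Q+Q => S+Q+Q+Q   [S ::= S + Q]
S+Q+Q+Q => Q+Q+Q+Q   [S ::= Q]
Q+Q+Q+Q => n+Q+Q+Q   [Q ::= n]
n+Q+Q+Q => n+n+Q+Q   [Q ::= n]
n+n+Q+Q => n+n+n+Q   [Q ::= n]
n+n+n+Q => n+n+n+n   [Q ::= n]

S=>S+Q=>S+Q+Q=>S+Q+Q+Q=>Q+Q+Q+Q=>n+Q+Q+Q=>n+n+Q+Q=>n+n+n+Q=>n+n+n+n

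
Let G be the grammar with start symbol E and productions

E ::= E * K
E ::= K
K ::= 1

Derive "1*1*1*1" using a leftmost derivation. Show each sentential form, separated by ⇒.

E ⇒ E*K ⇒ E*K*K ⇒ E*K*K*K ⇒ K*K*K*K ⇒ 1*K*K*K ⇒ 1*1*K*K ⇒ 1*1*1*K ⇒ 1*1*1*1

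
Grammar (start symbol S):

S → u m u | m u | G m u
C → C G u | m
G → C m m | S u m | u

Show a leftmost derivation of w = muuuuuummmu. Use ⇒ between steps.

S ⇒ Gmu   [S → G m u]
Gmu ⇒ Cmmmu   [G → C m m]
Cmmmu ⇒ CGummmu   [C → C G u]
CGummmu ⇒ CGuGummmu   [C → C G u]
CGuGummmu ⇒ CGuGuGummmu   [C → C G u]
CGuGuGummmu ⇒ mGuGuGummmu   [C → m]
mGuGuGummmu ⇒ muuGuGummmu   [G → u]
muuGuGummmu ⇒ muuuuGummmu   [G → u]
muuuuGummmu ⇒ muuuuuummmu   [G → u]

S ⇒ Gmu ⇒ Cmmmu ⇒ CGummmu ⇒ CGuGummmu ⇒ CGuGuGummmu ⇒ mGuGuGummmu ⇒ muuGuGummmu ⇒ muuuuGummmu ⇒ muuuuuummmu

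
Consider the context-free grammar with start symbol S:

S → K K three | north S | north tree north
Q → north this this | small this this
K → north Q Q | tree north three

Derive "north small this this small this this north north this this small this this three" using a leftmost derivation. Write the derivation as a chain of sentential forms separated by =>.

S => K K three => north Q Q K three => north small this this Q K three => north small this this small this this K three => north small this this small this this north Q Q three => north small this this small this this north north this this Q three => north small this this small this this north north this this small this this three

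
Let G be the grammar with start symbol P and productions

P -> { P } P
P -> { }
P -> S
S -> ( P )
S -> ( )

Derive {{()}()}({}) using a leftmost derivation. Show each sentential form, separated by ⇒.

P ⇒ {P}P ⇒ {{P}P}P ⇒ {{S}P}P ⇒ {{()}P}P ⇒ {{()}S}P ⇒ {{()}()}P ⇒ {{()}()}S ⇒ {{()}()}(P) ⇒ {{()}()}({})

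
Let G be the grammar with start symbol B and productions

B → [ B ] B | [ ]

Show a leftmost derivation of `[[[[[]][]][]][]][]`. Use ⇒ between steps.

B ⇒ [B]B ⇒ [[B]B]B ⇒ [[[B]B]B]B ⇒ [[[[B]B]B]B]B ⇒ [[[[[]]B]B]B]B ⇒ [[[[[]][]]B]B]B ⇒ [[[[[]][]][]]B]B ⇒ [[[[[]][]][]][]]B ⇒ [[[[[]][]][]][]][]

B ⇒ [B]B   [B → [ B ] B]
[B]B ⇒ [[B]B]B   [B → [ B ] B]
[[B]B]B ⇒ [[[B]B]B]B   [B → [ B ] B]
[[[B]B]B]B ⇒ [[[[B]B]B]B]B   [B → [ B ] B]
[[[[B]B]B]B]B ⇒ [[[[[]]B]B]B]B   [B → [ ]]
[[[[[]]B]B]B]B ⇒ [[[[[]][]]B]B]B   [B → [ ]]
[[[[[]][]]B]B]B ⇒ [[[[[]][]][]]B]B   [B → [ ]]
[[[[[]][]][]]B]B ⇒ [[[[[]][]][]][]]B   [B → [ ]]
[[[[[]][]][]][]]B ⇒ [[[[[]][]][]][]][]   [B → [ ]]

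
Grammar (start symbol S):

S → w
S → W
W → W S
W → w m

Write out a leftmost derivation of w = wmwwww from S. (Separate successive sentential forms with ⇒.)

S ⇒ W   [S → W]
W ⇒ WS   [W → W S]
WS ⇒ WSS   [W → W S]
WSS ⇒ WSSS   [W → W S]
WSSS ⇒ WSSSS   [W → W S]
WSSSS ⇒ wmSSSS   [W → w m]
wmSSSS ⇒ wmwSSS   [S → w]
wmwSSS ⇒ wmwwSS   [S → w]
wmwwSS ⇒ wmwwwS   [S → w]
wmwwwS ⇒ wmwwww   [S → w]

S ⇒ W ⇒ WS ⇒ WSS ⇒ WSSS ⇒ WSSSS ⇒ wmSSSS ⇒ wmwSSS ⇒ wmwwSS ⇒ wmwwwS ⇒ wmwwww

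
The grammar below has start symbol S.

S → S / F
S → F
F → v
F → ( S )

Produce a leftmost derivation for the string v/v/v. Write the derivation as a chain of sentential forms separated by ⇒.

S ⇒ S/F   [S → S / F]
S/F ⇒ S/F/F   [S → S / F]
S/F/F ⇒ F/F/F   [S → F]
F/F/F ⇒ v/F/F   [F → v]
v/F/F ⇒ v/v/F   [F → v]
v/v/F ⇒ v/v/v   [F → v]

S⇒S/F⇒S/F/F⇒F/F/F⇒v/F/F⇒v/v/F⇒v/v/v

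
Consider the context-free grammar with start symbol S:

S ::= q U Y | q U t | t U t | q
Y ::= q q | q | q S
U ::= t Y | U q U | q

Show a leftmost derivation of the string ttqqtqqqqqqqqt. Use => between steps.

S=>tUt=>tUqUt=>ttYqUt=>ttqSqUt=>ttqqUYqUt=>ttqqUqUYqUt=>ttqqtYqUYqUt=>ttqqtqSqUYqUt=>ttqqtqqqUYqUt=>ttqqtqqqqYqUt=>ttqqtqqqqqqqUt=>ttqqtqqqqqqqqt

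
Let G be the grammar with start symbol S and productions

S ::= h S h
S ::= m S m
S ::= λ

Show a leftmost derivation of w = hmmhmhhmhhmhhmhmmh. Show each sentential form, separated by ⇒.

S ⇒ hSh   [S ::= h S h]
hSh ⇒ hmSmh   [S ::= m S m]
hmSmh ⇒ hmmSmmh   [S ::= m S m]
hmmSmmh ⇒ hmmhShmmh   [S ::= h S h]
hmmhShmmh ⇒ hmmhmSmhmmh   [S ::= m S m]
hmmhmSmhmmh ⇒ hmmhmhShmhmmh   [S ::= h S h]
hmmhmhShmhmmh ⇒ hmmhmhhShhmhmmh   [S ::= h S h]
hmmhmhhShhmhmmh ⇒ hmmhmhhmSmhhmhmmh   [S ::= m S m]
hmmhmhhmSmhhmhmmh ⇒ hmmhmhhmhShmhhmhmmh   [S ::= h S h]
hmmhmhhmhShmhhmhmmh ⇒ hmmhmhhmhhmhhmhmmh   [S ::= λ]

S⇒hSh⇒hmSmh⇒hmmSmmh⇒hmmhShmmh⇒hmmhmSmhmmh⇒hmmhmhShmhmmh⇒hmmhmhhShhmhmmh⇒hmmhmhhmSmhhmhmmh⇒hmmhmhhmhShmhhmhmmh⇒hmmhmhhmhhmhhmhmmh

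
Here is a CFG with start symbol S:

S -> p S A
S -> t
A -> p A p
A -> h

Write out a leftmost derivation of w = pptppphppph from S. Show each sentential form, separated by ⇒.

S ⇒ pSA ⇒ ppSAA ⇒ pptAA ⇒ pptpApA ⇒ pptppAppA ⇒ pptpppApppA ⇒ pptppphpppA ⇒ pptppphppph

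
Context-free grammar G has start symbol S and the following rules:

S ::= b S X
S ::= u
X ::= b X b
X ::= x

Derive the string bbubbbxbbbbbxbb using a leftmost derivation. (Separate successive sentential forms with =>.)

S => bSX   [S ::= b S X]
bSX => bbSXX   [S ::= b S X]
bbSXX => bbuXX   [S ::= u]
bbuXX => bbubXbX   [X ::= b X b]
bbubXbX => bbubbXbbX   [X ::= b X b]
bbubbXbbX => bbubbbXbbbX   [X ::= b X b]
bbubbbXbbbX => bbubbbxbbbX   [X ::= x]
bbubbbxbbbX => bbubbbxbbbbXb   [X ::= b X b]
bbubbbxbbbbXb => bbubbbxbbbbbXbb   [X ::= b X b]
bbubbbxbbbbbXbb => bbubbbxbbbbbxbb   [X ::= x]

S=>bSX=>bbSXX=>bbuXX=>bbubXbX=>bbubbXbbX=>bbubbbXbbbX=>bbubbbxbbbX=>bbubbbxbbbbXb=>bbubbbxbbbbbXbb=>bbubbbxbbbbbxbb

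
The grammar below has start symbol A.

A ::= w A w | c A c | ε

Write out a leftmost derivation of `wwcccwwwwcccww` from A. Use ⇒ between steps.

A ⇒ wAw   [A ::= w A w]
wAw ⇒ wwAww   [A ::= w A w]
wwAww ⇒ wwcAcww   [A ::= c A c]
wwcAcww ⇒ wwccAccww   [A ::= c A c]
wwccAccww ⇒ wwcccAcccww   [A ::= c A c]
wwcccAcccww ⇒ wwcccwAwcccww   [A ::= w A w]
wwcccwAwcccww ⇒ wwcccwwAwwcccww   [A ::= w A w]
wwcccwwAwwcccww ⇒ wwcccwwwwcccww   [A ::= ε]

A ⇒ wAw ⇒ wwAww ⇒ wwcAcww ⇒ wwccAccww ⇒ wwcccAcccww ⇒ wwcccwAwcccww ⇒ wwcccwwAwwcccww ⇒ wwcccwwwwcccww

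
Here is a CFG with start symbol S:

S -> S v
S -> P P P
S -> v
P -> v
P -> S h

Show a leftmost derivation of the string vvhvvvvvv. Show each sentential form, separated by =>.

S => Sv => Svv => Svvv => Svvvv => Svvvvv => PPPvvvvv => vPPvvvvv => vShPvvvvv => vvhPvvvvv => vvhvvvvvv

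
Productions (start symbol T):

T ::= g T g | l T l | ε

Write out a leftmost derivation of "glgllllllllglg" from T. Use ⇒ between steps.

T ⇒ gTg   [T ::= g T g]
gTg ⇒ glTlg   [T ::= l T l]
glTlg ⇒ glgTglg   [T ::= g T g]
glgTglg ⇒ glglTlglg   [T ::= l T l]
glglTlglg ⇒ glgllTllglg   [T ::= l T l]
glgllTllglg ⇒ glglllTlllglg   [T ::= l T l]
glglllTlllglg ⇒ glgllllTllllglg   [T ::= l T l]
glgllllTllllglg ⇒ glgllllllllglg   [T ::= ε]

T⇒gTg⇒glTlg⇒glgTglg⇒glglTlglg⇒glgllTllglg⇒glglllTlllglg⇒glgllllTllllglg⇒glgllllllllglg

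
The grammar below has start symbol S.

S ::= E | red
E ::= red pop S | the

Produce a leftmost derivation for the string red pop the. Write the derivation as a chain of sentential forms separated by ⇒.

S ⇒ E ⇒ red pop S ⇒ red pop E ⇒ red pop the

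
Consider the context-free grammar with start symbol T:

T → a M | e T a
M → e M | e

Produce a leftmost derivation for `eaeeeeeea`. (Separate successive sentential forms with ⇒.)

T ⇒ eTa   [T → e T a]
eTa ⇒ eaMa   [T → a M]
eaMa ⇒ eaeMa   [M → e M]
eaeMa ⇒ eaeeMa   [M → e M]
eaeeMa ⇒ eaeeeMa   [M → e M]
eaeeeMa ⇒ eaeeeeMa   [M → e M]
eaeeeeMa ⇒ eaeeeeeMa   [M → e M]
eaeeeeeMa ⇒ eaeeeeeea   [M → e]

T ⇒ eTa ⇒ eaMa ⇒ eaeMa ⇒ eaeeMa ⇒ eaeeeMa ⇒ eaeeeeMa ⇒ eaeeeeeMa ⇒ eaeeeeeea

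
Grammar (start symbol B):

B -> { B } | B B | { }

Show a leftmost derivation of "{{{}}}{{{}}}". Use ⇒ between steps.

B ⇒ BB   [B -> B B]
BB ⇒ {B}B   [B -> { B }]
{B}B ⇒ {{B}}B   [B -> { B }]
{{B}}B ⇒ {{{}}}B   [B -> { }]
{{{}}}B ⇒ {{{}}}{B}   [B -> { B }]
{{{}}}{B} ⇒ {{{}}}{{B}}   [B -> { B }]
{{{}}}{{B}} ⇒ {{{}}}{{{}}}   [B -> { }]

B⇒BB⇒{B}B⇒{{B}}B⇒{{{}}}B⇒{{{}}}{B}⇒{{{}}}{{B}}⇒{{{}}}{{{}}}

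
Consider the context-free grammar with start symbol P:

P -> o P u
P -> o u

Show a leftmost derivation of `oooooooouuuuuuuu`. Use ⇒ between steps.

P⇒oPu⇒ooPuu⇒oooPuuu⇒ooooPuuuu⇒oooooPuuuuu⇒ooooooPuuuuuu⇒oooooooPuuuuuuu⇒oooooooouuuuuuuu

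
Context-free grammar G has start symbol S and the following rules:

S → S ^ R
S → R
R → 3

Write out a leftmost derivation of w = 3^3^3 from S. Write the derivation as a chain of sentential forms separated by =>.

S=>S^R=>S^R^R=>R^R^R=>3^R^R=>3^3^R=>3^3^3

S => S^R   [S → S ^ R]
S^R => S^R^R   [S → S ^ R]
S^R^R => R^R^R   [S → R]
R^R^R => 3^R^R   [R → 3]
3^R^R => 3^3^R   [R → 3]
3^3^R => 3^3^3   [R → 3]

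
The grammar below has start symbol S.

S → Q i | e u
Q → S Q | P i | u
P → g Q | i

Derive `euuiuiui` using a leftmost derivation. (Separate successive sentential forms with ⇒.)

S⇒Qi⇒SQi⇒QiQi⇒SQiQi⇒QiQiQi⇒SQiQiQi⇒euQiQiQi⇒euuiQiQi⇒euuiuiQi⇒euuiuiui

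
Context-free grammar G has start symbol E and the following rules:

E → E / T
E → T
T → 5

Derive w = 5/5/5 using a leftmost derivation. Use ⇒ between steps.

E⇒E/T⇒E/T/T⇒T/T/T⇒5/T/T⇒5/5/T⇒5/5/5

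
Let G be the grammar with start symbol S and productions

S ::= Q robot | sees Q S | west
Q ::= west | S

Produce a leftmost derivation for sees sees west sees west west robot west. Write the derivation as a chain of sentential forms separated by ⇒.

S ⇒ sees Q S ⇒ sees S S ⇒ sees sees Q S S ⇒ sees sees west S S ⇒ sees sees west Q robot S ⇒ sees sees west S robot S ⇒ sees sees west sees Q S robot S ⇒ sees sees west sees west S robot S ⇒ sees sees west sees west west robot S ⇒ sees sees west sees west west robot west

S ⇒ sees Q S   [S ::= sees Q S]
sees Q S ⇒ sees S S   [Q ::= S]
sees S S ⇒ sees sees Q S S   [S ::= sees Q S]
sees sees Q S S ⇒ sees sees west S S   [Q ::= west]
sees sees west S S ⇒ sees sees west Q robot S   [S ::= Q robot]
sees sees west Q robot S ⇒ sees sees west S robot S   [Q ::= S]
sees sees west S robot S ⇒ sees sees west sees Q S robot S   [S ::= sees Q S]
sees sees west sees Q S robot S ⇒ sees sees west sees west S robot S   [Q ::= west]
sees sees west sees west S robot S ⇒ sees sees west sees west west robot S   [S ::= west]
sees sees west sees west west robot S ⇒ sees sees west sees west west robot west   [S ::= west]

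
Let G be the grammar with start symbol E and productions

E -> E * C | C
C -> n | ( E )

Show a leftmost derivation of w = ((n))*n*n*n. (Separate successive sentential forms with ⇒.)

E ⇒ E*C   [E -> E * C]
E*C ⇒ E*C*C   [E -> E * C]
E*C*C ⇒ E*C*C*C   [E -> E * C]
E*C*C*C ⇒ C*C*C*C   [E -> C]
C*C*C*C ⇒ (E)*C*C*C   [C -> ( E )]
(E)*C*C*C ⇒ (C)*C*C*C   [E -> C]
(C)*C*C*C ⇒ ((E))*C*C*C   [C -> ( E )]
((E))*C*C*C ⇒ ((C))*C*C*C   [E -> C]
((C))*C*C*C ⇒ ((n))*C*C*C   [C -> n]
((n))*C*C*C ⇒ ((n))*n*C*C   [C -> n]
((n))*n*C*C ⇒ ((n))*n*n*C   [C -> n]
((n))*n*n*C ⇒ ((n))*n*n*n   [C -> n]

E⇒E*C⇒E*C*C⇒E*C*C*C⇒C*C*C*C⇒(E)*C*C*C⇒(C)*C*C*C⇒((E))*C*C*C⇒((C))*C*C*C⇒((n))*C*C*C⇒((n))*n*C*C⇒((n))*n*n*C⇒((n))*n*n*n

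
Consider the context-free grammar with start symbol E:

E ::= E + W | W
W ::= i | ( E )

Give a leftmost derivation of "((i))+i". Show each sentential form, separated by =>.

E => E+W   [E ::= E + W]
E+W => W+W   [E ::= W]
W+W => (E)+W   [W ::= ( E )]
(E)+W => (W)+W   [E ::= W]
(W)+W => ((E))+W   [W ::= ( E )]
((E))+W => ((W))+W   [E ::= W]
((W))+W => ((i))+W   [W ::= i]
((i))+W => ((i))+i   [W ::= i]

E => E+W => W+W => (E)+W => (W)+W => ((E))+W => ((W))+W => ((i))+W => ((i))+i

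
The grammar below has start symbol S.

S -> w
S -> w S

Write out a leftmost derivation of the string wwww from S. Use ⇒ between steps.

S ⇒ wS ⇒ wwS ⇒ wwwS ⇒ wwww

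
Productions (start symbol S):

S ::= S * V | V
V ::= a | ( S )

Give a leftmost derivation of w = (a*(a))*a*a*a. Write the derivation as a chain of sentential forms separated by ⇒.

S ⇒ S*V ⇒ S*V*V ⇒ S*V*V*V ⇒ V*V*V*V ⇒ (S)*V*V*V ⇒ (S*V)*V*V*V ⇒ (V*V)*V*V*V ⇒ (a*V)*V*V*V ⇒ (a*(S))*V*V*V ⇒ (a*(V))*V*V*V ⇒ (a*(a))*V*V*V ⇒ (a*(a))*a*V*V ⇒ (a*(a))*a*a*V ⇒ (a*(a))*a*a*a

S ⇒ S*V   [S ::= S * V]
S*V ⇒ S*V*V   [S ::= S * V]
S*V*V ⇒ S*V*V*V   [S ::= S * V]
S*V*V*V ⇒ V*V*V*V   [S ::= V]
V*V*V*V ⇒ (S)*V*V*V   [V ::= ( S )]
(S)*V*V*V ⇒ (S*V)*V*V*V   [S ::= S * V]
(S*V)*V*V*V ⇒ (V*V)*V*V*V   [S ::= V]
(V*V)*V*V*V ⇒ (a*V)*V*V*V   [V ::= a]
(a*V)*V*V*V ⇒ (a*(S))*V*V*V   [V ::= ( S )]
(a*(S))*V*V*V ⇒ (a*(V))*V*V*V   [S ::= V]
(a*(V))*V*V*V ⇒ (a*(a))*V*V*V   [V ::= a]
(a*(a))*V*V*V ⇒ (a*(a))*a*V*V   [V ::= a]
(a*(a))*a*V*V ⇒ (a*(a))*a*a*V   [V ::= a]
(a*(a))*a*a*V ⇒ (a*(a))*a*a*a   [V ::= a]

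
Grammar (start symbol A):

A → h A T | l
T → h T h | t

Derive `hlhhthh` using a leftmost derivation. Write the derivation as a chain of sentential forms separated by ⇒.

A ⇒ hAT   [A → h A T]
hAT ⇒ hlT   [A → l]
hlT ⇒ hlhTh   [T → h T h]
hlhTh ⇒ hlhhThh   [T → h T h]
hlhhThh ⇒ hlhhthh   [T → t]

A⇒hAT⇒hlT⇒hlhTh⇒hlhhThh⇒hlhhthh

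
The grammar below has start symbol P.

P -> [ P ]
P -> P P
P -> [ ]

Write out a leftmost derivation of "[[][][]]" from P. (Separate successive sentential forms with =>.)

P => [P] => [PP] => [PPP] => [[]PP] => [[][]P] => [[][][]]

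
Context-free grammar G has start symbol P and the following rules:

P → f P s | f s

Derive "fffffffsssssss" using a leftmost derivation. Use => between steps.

P=>fPs=>ffPss=>fffPsss=>ffffPssss=>fffffPsssss=>ffffffPssssss=>fffffffsssssss

P => fPs   [P → f P s]
fPs => ffPss   [P → f P s]
ffPss => fffPsss   [P → f P s]
fffPsss => ffffPssss   [P → f P s]
ffffPssss => fffffPsssss   [P → f P s]
fffffPsssss => ffffffPssssss   [P → f P s]
ffffffPssssss => fffffffsssssss   [P → f s]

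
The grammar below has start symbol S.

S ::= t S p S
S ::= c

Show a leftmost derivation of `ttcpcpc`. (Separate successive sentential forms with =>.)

S => tSpS   [S ::= t S p S]
tSpS => ttSpSpS   [S ::= t S p S]
ttSpSpS => ttcpSpS   [S ::= c]
ttcpSpS => ttcpcpS   [S ::= c]
ttcpcpS => ttcpcpc   [S ::= c]

S => tSpS => ttSpSpS => ttcpSpS => ttcpcpS => ttcpcpc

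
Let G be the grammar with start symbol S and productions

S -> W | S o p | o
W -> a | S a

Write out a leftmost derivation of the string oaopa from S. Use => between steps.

S => W => Sa => Sopa => Wopa => Saopa => oaopa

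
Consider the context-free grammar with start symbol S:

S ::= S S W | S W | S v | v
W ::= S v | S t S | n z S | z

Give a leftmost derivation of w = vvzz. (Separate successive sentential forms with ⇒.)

S ⇒ SW   [S ::= S W]
SW ⇒ SWW   [S ::= S W]
SWW ⇒ SvWW   [S ::= S v]
SvWW ⇒ vvWW   [S ::= v]
vvWW ⇒ vvzW   [W ::= z]
vvzW ⇒ vvzz   [W ::= z]

S ⇒ SW ⇒ SWW ⇒ SvWW ⇒ vvWW ⇒ vvzW ⇒ vvzz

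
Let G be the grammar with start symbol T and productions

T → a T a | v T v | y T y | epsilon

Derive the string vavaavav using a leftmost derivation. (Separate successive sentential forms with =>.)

T => vTv   [T → v T v]
vTv => vaTav   [T → a T a]
vaTav => vavTvav   [T → v T v]
vavTvav => vavaTavav   [T → a T a]
vavaTavav => vavaavav   [T → epsilon]

T=>vTv=>vaTav=>vavTvav=>vavaTavav=>vavaavav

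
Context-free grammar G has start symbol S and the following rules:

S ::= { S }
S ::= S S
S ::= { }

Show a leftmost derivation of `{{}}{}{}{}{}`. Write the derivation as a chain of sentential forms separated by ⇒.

S ⇒ SS ⇒ {S}S ⇒ {{}}S ⇒ {{}}SS ⇒ {{}}SSS ⇒ {{}}SSSS ⇒ {{}}{}SSS ⇒ {{}}{}{}SS ⇒ {{}}{}{}{}S ⇒ {{}}{}{}{}{}

S ⇒ SS   [S ::= S S]
SS ⇒ {S}S   [S ::= { S }]
{S}S ⇒ {{}}S   [S ::= { }]
{{}}S ⇒ {{}}SS   [S ::= S S]
{{}}SS ⇒ {{}}SSS   [S ::= S S]
{{}}SSS ⇒ {{}}SSSS   [S ::= S S]
{{}}SSSS ⇒ {{}}{}SSS   [S ::= { }]
{{}}{}SSS ⇒ {{}}{}{}SS   [S ::= { }]
{{}}{}{}SS ⇒ {{}}{}{}{}S   [S ::= { }]
{{}}{}{}{}S ⇒ {{}}{}{}{}{}   [S ::= { }]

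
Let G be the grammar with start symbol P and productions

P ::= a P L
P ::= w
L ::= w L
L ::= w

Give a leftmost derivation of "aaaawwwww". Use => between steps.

P => aPL => aaPLL => aaaPLLL => aaaaPLLLL => aaaawLLLL => aaaawwLLL => aaaawwwLL => aaaawwwwL => aaaawwwww

P => aPL   [P ::= a P L]
aPL => aaPLL   [P ::= a P L]
aaPLL => aaaPLLL   [P ::= a P L]
aaaPLLL => aaaaPLLLL   [P ::= a P L]
aaaaPLLLL => aaaawLLLL   [P ::= w]
aaaawLLLL => aaaawwLLL   [L ::= w]
aaaawwLLL => aaaawwwLL   [L ::= w]
aaaawwwLL => aaaawwwwL   [L ::= w]
aaaawwwwL => aaaawwwww   [L ::= w]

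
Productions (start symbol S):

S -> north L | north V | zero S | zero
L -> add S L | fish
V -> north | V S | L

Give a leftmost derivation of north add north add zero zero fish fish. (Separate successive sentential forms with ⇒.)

S ⇒ north V ⇒ north L ⇒ north add S L ⇒ north add north L L ⇒ north add north add S L L ⇒ north add north add zero S L L ⇒ north add north add zero zero L L ⇒ north add north add zero zero fish L ⇒ north add north add zero zero fish fish

S ⇒ north V   [S -> north V]
north V ⇒ north L   [V -> L]
north L ⇒ north add S L   [L -> add S L]
north add S L ⇒ north add north L L   [S -> north L]
north add north L L ⇒ north add north add S L L   [L -> add S L]
north add north add S L L ⇒ north add north add zero S L L   [S -> zero S]
north add north add zero S L L ⇒ north add north add zero zero L L   [S -> zero]
north add north add zero zero L L ⇒ north add north add zero zero fish L   [L -> fish]
north add north add zero zero fish L ⇒ north add north add zero zero fish fish   [L -> fish]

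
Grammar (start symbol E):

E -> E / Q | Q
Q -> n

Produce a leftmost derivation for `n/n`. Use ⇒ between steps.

E ⇒ E/Q ⇒ Q/Q ⇒ n/Q ⇒ n/n

E ⇒ E/Q   [E -> E / Q]
E/Q ⇒ Q/Q   [E -> Q]
Q/Q ⇒ n/Q   [Q -> n]
n/Q ⇒ n/n   [Q -> n]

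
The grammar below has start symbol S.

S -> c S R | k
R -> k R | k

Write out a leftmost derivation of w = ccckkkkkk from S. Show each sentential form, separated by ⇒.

S ⇒ cSR   [S -> c S R]
cSR ⇒ ccSRR   [S -> c S R]
ccSRR ⇒ cccSRRR   [S -> c S R]
cccSRRR ⇒ ccckRRR   [S -> k]
ccckRRR ⇒ ccckkRRR   [R -> k R]
ccckkRRR ⇒ ccckkkRR   [R -> k]
ccckkkRR ⇒ ccckkkkR   [R -> k]
ccckkkkR ⇒ ccckkkkkR   [R -> k R]
ccckkkkkR ⇒ ccckkkkkk   [R -> k]

S ⇒ cSR ⇒ ccSRR ⇒ cccSRRR ⇒ ccckRRR ⇒ ccckkRRR ⇒ ccckkkRR ⇒ ccckkkkR ⇒ ccckkkkkR ⇒ ccckkkkkk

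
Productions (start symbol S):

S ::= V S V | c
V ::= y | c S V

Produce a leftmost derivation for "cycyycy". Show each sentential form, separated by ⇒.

S ⇒ VSV   [S ::= V S V]
VSV ⇒ cSVSV   [V ::= c S V]
cSVSV ⇒ cVSVVSV   [S ::= V S V]
cVSVVSV ⇒ cySVVSV   [V ::= y]
cySVVSV ⇒ cycVVSV   [S ::= c]
cycVVSV ⇒ cycyVSV   [V ::= y]
cycyVSV ⇒ cycyySV   [V ::= y]
cycyySV ⇒ cycyycV   [S ::= c]
cycyycV ⇒ cycyycy   [V ::= y]

S ⇒ VSV ⇒ cSVSV ⇒ cVSVVSV ⇒ cySVVSV ⇒ cycVVSV ⇒ cycyVSV ⇒ cycyySV ⇒ cycyycV ⇒ cycyycy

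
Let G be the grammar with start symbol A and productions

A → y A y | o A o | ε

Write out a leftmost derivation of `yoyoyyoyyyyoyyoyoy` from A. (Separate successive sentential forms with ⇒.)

A ⇒ yAy ⇒ yoAoy ⇒ yoyAyoy ⇒ yoyoAoyoy ⇒ yoyoyAyoyoy ⇒ yoyoyyAyyoyoy ⇒ yoyoyyoAoyyoyoy ⇒ yoyoyyoyAyoyyoyoy ⇒ yoyoyyoyyAyyoyyoyoy ⇒ yoyoyyoyyyyoyyoyoy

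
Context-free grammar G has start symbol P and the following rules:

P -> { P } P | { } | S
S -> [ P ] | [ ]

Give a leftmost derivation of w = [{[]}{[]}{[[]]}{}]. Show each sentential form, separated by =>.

P => S   [P -> S]
S => [P]   [S -> [ P ]]
[P] => [{P}P]   [P -> { P } P]
[{P}P] => [{S}P]   [P -> S]
[{S}P] => [{[]}P]   [S -> [ ]]
[{[]}P] => [{[]}{P}P]   [P -> { P } P]
[{[]}{P}P] => [{[]}{S}P]   [P -> S]
[{[]}{S}P] => [{[]}{[]}P]   [S -> [ ]]
[{[]}{[]}P] => [{[]}{[]}{P}P]   [P -> { P } P]
[{[]}{[]}{P}P] => [{[]}{[]}{S}P]   [P -> S]
[{[]}{[]}{S}P] => [{[]}{[]}{[P]}P]   [S -> [ P ]]
[{[]}{[]}{[P]}P] => [{[]}{[]}{[S]}P]   [P -> S]
[{[]}{[]}{[S]}P] => [{[]}{[]}{[[]]}P]   [S -> [ ]]
[{[]}{[]}{[[]]}P] => [{[]}{[]}{[[]]}{}]   [P -> { }]

P => S => [P] => [{P}P] => [{S}P] => [{[]}P] => [{[]}{P}P] => [{[]}{S}P] => [{[]}{[]}P] => [{[]}{[]}{P}P] => [{[]}{[]}{S}P] => [{[]}{[]}{[P]}P] => [{[]}{[]}{[S]}P] => [{[]}{[]}{[[]]}P] => [{[]}{[]}{[[]]}{}]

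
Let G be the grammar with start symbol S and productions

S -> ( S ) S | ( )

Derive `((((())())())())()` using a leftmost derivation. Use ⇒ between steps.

S ⇒ (S)S ⇒ ((S)S)S ⇒ (((S)S)S)S ⇒ ((((S)S)S)S)S ⇒ ((((())S)S)S)S ⇒ ((((())())S)S)S ⇒ ((((())())())S)S ⇒ ((((())())())())S ⇒ ((((())())())())()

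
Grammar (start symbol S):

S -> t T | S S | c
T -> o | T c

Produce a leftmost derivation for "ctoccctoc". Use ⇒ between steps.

S ⇒ SS   [S -> S S]
SS ⇒ SSS   [S -> S S]
SSS ⇒ cSS   [S -> c]
cSS ⇒ cSSS   [S -> S S]
cSSS ⇒ ctTSS   [S -> t T]
ctTSS ⇒ ctTcSS   [T -> T c]
ctTcSS ⇒ ctTccSS   [T -> T c]
ctTccSS ⇒ ctTcccSS   [T -> T c]
ctTcccSS ⇒ ctocccSS   [T -> o]
ctocccSS ⇒ ctoccctTS   [S -> t T]
ctoccctTS ⇒ ctoccctoS   [T -> o]
ctoccctoS ⇒ ctoccctoc   [S -> c]

S⇒SS⇒SSS⇒cSS⇒cSSS⇒ctTSS⇒ctTcSS⇒ctTccSS⇒ctTcccSS⇒ctocccSS⇒ctoccctTS⇒ctoccctoS⇒ctoccctoc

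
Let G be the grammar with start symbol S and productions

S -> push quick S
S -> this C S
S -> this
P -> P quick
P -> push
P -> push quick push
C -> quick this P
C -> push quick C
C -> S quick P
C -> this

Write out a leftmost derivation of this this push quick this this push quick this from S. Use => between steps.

S => this C S   [S -> this C S]
this C S => this this S   [C -> this]
this this S => this this push quick S   [S -> push quick S]
this this push quick S => this this push quick this C S   [S -> this C S]
this this push quick this C S => this this push quick this this S   [C -> this]
this this push quick this this S => this this push quick this this push quick S   [S -> push quick S]
this this push quick this this push quick S => this this push quick this this push quick this   [S -> this]

S => this C S => this this S => this this push quick S => this this push quick this C S => this this push quick this this S => this this push quick this this push quick S => this this push quick this this push quick this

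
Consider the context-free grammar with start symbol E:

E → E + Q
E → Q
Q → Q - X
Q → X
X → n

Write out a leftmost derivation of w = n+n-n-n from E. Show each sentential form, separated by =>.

E => E+Q   [E → E + Q]
E+Q => Q+Q   [E → Q]
Q+Q => X+Q   [Q → X]
X+Q => n+Q   [X → n]
n+Q => n+Q-X   [Q → Q - X]
n+Q-X => n+Q-X-X   [Q → Q - X]
n+Q-X-X => n+X-X-X   [Q → X]
n+X-X-X => n+n-X-X   [X → n]
n+n-X-X => n+n-n-X   [X → n]
n+n-n-X => n+n-n-n   [X → n]

E => E+Q => Q+Q => X+Q => n+Q => n+Q-X => n+Q-X-X => n+X-X-X => n+n-X-X => n+n-n-X => n+n-n-n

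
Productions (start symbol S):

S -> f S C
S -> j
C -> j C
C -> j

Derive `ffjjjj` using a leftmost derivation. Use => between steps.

S => fSC   [S -> f S C]
fSC => ffSCC   [S -> f S C]
ffSCC => ffjCC   [S -> j]
ffjCC => ffjjC   [C -> j]
ffjjC => ffjjjC   [C -> j C]
ffjjjC => ffjjjj   [C -> j]

S => fSC => ffSCC => ffjCC => ffjjC => ffjjjC => ffjjjj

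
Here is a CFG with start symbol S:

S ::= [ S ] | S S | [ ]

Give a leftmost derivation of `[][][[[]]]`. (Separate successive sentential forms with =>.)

S=>SS=>SSS=>[]SS=>[][]S=>[][][S]=>[][][[S]]=>[][][[[]]]

S => SS   [S ::= S S]
SS => SSS   [S ::= S S]
SSS => []SS   [S ::= [ ]]
[]SS => [][]S   [S ::= [ ]]
[][]S => [][][S]   [S ::= [ S ]]
[][][S] => [][][[S]]   [S ::= [ S ]]
[][][[S]] => [][][[[]]]   [S ::= [ ]]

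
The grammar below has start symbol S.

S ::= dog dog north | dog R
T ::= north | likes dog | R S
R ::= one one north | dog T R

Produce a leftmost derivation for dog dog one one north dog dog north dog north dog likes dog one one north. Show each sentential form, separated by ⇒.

S ⇒ dog R   [S ::= dog R]
dog R ⇒ dog dog T R   [R ::= dog T R]
dog dog T R ⇒ dog dog R S R   [T ::= R S]
dog dog R S R ⇒ dog dog one one north S R   [R ::= one one north]
dog dog one one north S R ⇒ dog dog one one north dog dog north R   [S ::= dog dog north]
dog dog one one north dog dog north R ⇒ dog dog one one north dog dog north dog T R   [R ::= dog T R]
dog dog one one north dog dog north dog T R ⇒ dog dog one one north dog dog north dog north R   [T ::= north]
dog dog one one north dog dog north dog north R ⇒ dog dog one one north dog dog north dog north dog T R   [R ::= dog T R]
dog dog one one north dog dog north dog north dog T R ⇒ dog dog one one north dog dog north dog north dog likes dog R   [T ::= likes dog]
dog dog one one north dog dog north dog north dog likes dog R ⇒ dog dog one one north dog dog north dog north dog likes dog one one north   [R ::= one one north]

S ⇒ dog R ⇒ dog dog T R ⇒ dog dog R S R ⇒ dog dog one one north S R ⇒ dog dog one one north dog dog north R ⇒ dog dog one one north dog dog north dog T R ⇒ dog dog one one north dog dog north dog north R ⇒ dog dog one one north dog dog north dog north dog T R ⇒ dog dog one one north dog dog north dog north dog likes dog R ⇒ dog dog one one north dog dog north dog north dog likes dog one one north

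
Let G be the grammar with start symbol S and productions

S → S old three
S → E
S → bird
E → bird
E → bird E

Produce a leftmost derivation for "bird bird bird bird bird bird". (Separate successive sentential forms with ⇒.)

S ⇒ E   [S → E]
E ⇒ bird E   [E → bird E]
bird E ⇒ bird bird E   [E → bird E]
bird bird E ⇒ bird bird bird E   [E → bird E]
bird bird bird E ⇒ bird bird bird bird E   [E → bird E]
bird bird bird bird E ⇒ bird bird bird bird bird E   [E → bird E]
bird bird bird bird bird E ⇒ bird bird bird bird bird bird   [E → bird]

S ⇒ E ⇒ bird E ⇒ bird bird E ⇒ bird bird bird E ⇒ bird bird bird bird E ⇒ bird bird bird bird bird E ⇒ bird bird bird bird bird bird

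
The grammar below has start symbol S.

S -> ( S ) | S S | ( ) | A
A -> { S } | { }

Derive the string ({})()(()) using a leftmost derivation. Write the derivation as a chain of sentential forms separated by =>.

S => SS => (S)S => (A)S => ({})S => ({})SS => ({})()S => ({})()(S) => ({})()(())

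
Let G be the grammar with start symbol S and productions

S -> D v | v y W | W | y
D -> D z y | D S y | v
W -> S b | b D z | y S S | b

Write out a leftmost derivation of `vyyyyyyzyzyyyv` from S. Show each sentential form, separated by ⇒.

S ⇒ Dv ⇒ DSyv ⇒ DzySyv ⇒ DzyzySyv ⇒ DSyzyzySyv ⇒ DSySyzyzySyv ⇒ DSySySyzyzySyv ⇒ vSySySyzyzySyv ⇒ vyySySyzyzySyv ⇒ vyyyySyzyzySyv ⇒ vyyyyyyzyzySyv ⇒ vyyyyyyzyzyyyv

S ⇒ Dv   [S -> D v]
Dv ⇒ DSyv   [D -> D S y]
DSyv ⇒ DzySyv   [D -> D z y]
DzySyv ⇒ DzyzySyv   [D -> D z y]
DzyzySyv ⇒ DSyzyzySyv   [D -> D S y]
DSyzyzySyv ⇒ DSySyzyzySyv   [D -> D S y]
DSySyzyzySyv ⇒ DSySySyzyzySyv   [D -> D S y]
DSySySyzyzySyv ⇒ vSySySyzyzySyv   [D -> v]
vSySySyzyzySyv ⇒ vyySySyzyzySyv   [S -> y]
vyySySyzyzySyv ⇒ vyyyySyzyzySyv   [S -> y]
vyyyySyzyzySyv ⇒ vyyyyyyzyzySyv   [S -> y]
vyyyyyyzyzySyv ⇒ vyyyyyyzyzyyyv   [S -> y]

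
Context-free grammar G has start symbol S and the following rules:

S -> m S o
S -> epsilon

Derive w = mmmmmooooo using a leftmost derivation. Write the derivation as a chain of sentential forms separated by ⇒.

S ⇒ mSo   [S -> m S o]
mSo ⇒ mmSoo   [S -> m S o]
mmSoo ⇒ mmmSooo   [S -> m S o]
mmmSooo ⇒ mmmmSoooo   [S -> m S o]
mmmmSoooo ⇒ mmmmmSooooo   [S -> m S o]
mmmmmSooooo ⇒ mmmmmooooo   [S -> epsilon]

S⇒mSo⇒mmSoo⇒mmmSooo⇒mmmmSoooo⇒mmmmmSooooo⇒mmmmmooooo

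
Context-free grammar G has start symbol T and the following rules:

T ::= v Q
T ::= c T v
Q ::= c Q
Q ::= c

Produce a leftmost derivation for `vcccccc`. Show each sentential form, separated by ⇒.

T⇒vQ⇒vcQ⇒vccQ⇒vcccQ⇒vccccQ⇒vcccccQ⇒vcccccc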